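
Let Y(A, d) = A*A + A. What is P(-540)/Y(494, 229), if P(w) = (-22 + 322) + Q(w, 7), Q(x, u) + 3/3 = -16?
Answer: 283/244530 ≈ 0.0011573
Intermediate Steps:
Q(x, u) = -17 (Q(x, u) = -1 - 16 = -17)
Y(A, d) = A + A² (Y(A, d) = A² + A = A + A²)
P(w) = 283 (P(w) = (-22 + 322) - 17 = 300 - 17 = 283)
P(-540)/Y(494, 229) = 283/((494*(1 + 494))) = 283/((494*495)) = 283/244530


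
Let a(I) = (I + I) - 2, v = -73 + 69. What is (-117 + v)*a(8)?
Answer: -1694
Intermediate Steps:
v = -4
a(I) = -2 + 2*I (a(I) = 2*I - 2 = -2 + 2*I)
(-117 + v)*a(8) = (-117 - 4)*(-2 + 2*8) = -121*(-2 + 16) = -121*14 = -1694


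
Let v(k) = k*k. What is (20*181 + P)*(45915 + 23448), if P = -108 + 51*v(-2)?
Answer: 257752908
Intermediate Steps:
v(k) = k²
P = 96 (P = -108 + 51*(-2)² = -108 + 51*4 = -108 + 204 = 96)
(20*181 + P)*(45915 + 23448) = (20*181 + 96)*(45915 + 23448) = (3620 + 96)*69363 = 3716*69363 = 257752908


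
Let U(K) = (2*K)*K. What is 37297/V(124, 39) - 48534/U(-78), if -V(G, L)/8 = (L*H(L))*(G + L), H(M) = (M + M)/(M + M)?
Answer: -1040625/220376 ≈ -4.7220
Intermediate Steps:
U(K) = 2*K²
H(M) = 1 (H(M) = (2*M)/((2*M)) = (2*M)*(1/(2*M)) = 1)
V(G, L) = -8*L*(G + L) (V(G, L) = -8*L*1*(G + L) = -8*L*(G + L))
37297/V(124, 39) - 48534/U(-78) = 37297/((-8*39*(124 + 39))) - 48534/(2*(-78)²) = 37297/((-8*39*163)) - 48534/(2*6084) = 37297/(-50856) - 48534/12168 = 37297*(-1/50856) - 48534*1/12168 = -2869/3912 - 8089/2028 = -1040625/220376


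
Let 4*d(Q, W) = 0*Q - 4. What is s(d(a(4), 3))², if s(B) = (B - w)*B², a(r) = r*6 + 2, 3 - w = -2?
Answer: 36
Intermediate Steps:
w = 5 (w = 3 - 1*(-2) = 3 + 2 = 5)
a(r) = 2 + 6*r (a(r) = 6*r + 2 = 2 + 6*r)
d(Q, W) = -1 (d(Q, W) = (0*Q - 4)/4 = (0 - 4)/4 = (¼)*(-4) = -1)
s(B) = B²*(-5 + B) (s(B) = (B - 1*5)*B² = (B - 5)*B² = (-5 + B)*B² = B²*(-5 + B))
s(d(a(4), 3))² = ((-1)²*(-5 - 1))² = (1*(-6))² = (-6)² = 36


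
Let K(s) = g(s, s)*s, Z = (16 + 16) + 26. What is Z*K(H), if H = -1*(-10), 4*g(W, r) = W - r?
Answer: 0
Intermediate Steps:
g(W, r) = -r/4 + W/4 (g(W, r) = (W - r)/4 = -r/4 + W/4)
Z = 58 (Z = 32 + 26 = 58)
H = 10
K(s) = 0 (K(s) = (-s/4 + s/4)*s = 0*s = 0)
Z*K(H) = 58*0 = 0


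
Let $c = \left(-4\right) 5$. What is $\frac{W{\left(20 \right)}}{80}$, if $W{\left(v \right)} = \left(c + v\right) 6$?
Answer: $0$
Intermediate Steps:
$c = -20$
$W{\left(v \right)} = -120 + 6 v$ ($W{\left(v \right)} = \left(-20 + v\right) 6 = -120 + 6 v$)
$\frac{W{\left(20 \right)}}{80} = \frac{-120 + 6 \cdot 20}{80} = \left(-120 + 120\right) \frac{1}{80} = 0 \cdot \frac{1}{80} = 0$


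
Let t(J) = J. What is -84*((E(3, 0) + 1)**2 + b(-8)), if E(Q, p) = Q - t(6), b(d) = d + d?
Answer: 1008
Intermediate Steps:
b(d) = 2*d
E(Q, p) = -6 + Q (E(Q, p) = Q - 1*6 = Q - 6 = -6 + Q)
-84*((E(3, 0) + 1)**2 + b(-8)) = -84*(((-6 + 3) + 1)**2 + 2*(-8)) = -84*((-3 + 1)**2 - 16) = -84*((-2)**2 - 16) = -84*(4 - 16) = -84*(-12) = 1008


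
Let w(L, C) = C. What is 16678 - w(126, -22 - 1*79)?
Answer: 16779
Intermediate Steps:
16678 - w(126, -22 - 1*79) = 16678 - (-22 - 1*79) = 16678 - (-22 - 79) = 16678 - 1*(-101) = 16678 + 101 = 16779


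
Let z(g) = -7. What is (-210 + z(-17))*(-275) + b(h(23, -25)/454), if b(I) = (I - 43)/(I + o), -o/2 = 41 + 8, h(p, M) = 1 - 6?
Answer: 2655378002/44497 ≈ 59675.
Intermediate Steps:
h(p, M) = -5
o = -98 (o = -2*(41 + 8) = -2*49 = -98)
b(I) = (-43 + I)/(-98 + I) (b(I) = (I - 43)/(I - 98) = (-43 + I)/(-98 + I))
(-210 + z(-17))*(-275) + b(h(23, -25)/454) = (-210 - 7)*(-275) + (-43 - 5/454)/(-98 - 5/454) = -217*(-275) + (-43 - 5*1/454)/(-98 - 5*1/454) = 59675 + (-43 - 5/454)/(-98 - 5/454) = 59675 - 19527/454/(-44497/454) = 59675 - 454/44497*(-19527/454) = 59675 + 19527/44497 = 2655378002/44497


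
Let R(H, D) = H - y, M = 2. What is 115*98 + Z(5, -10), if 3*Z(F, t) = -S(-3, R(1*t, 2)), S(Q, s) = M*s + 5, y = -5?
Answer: 33815/3 ≈ 11272.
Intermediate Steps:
R(H, D) = 5 + H (R(H, D) = H - 1*(-5) = H + 5 = 5 + H)
S(Q, s) = 5 + 2*s (S(Q, s) = 2*s + 5 = 5 + 2*s)
Z(F, t) = -5 - 2*t/3 (Z(F, t) = (-(5 + 2*(5 + 1*t)))/3 = (-(5 + 2*(5 + t)))/3 = (-(5 + (10 + 2*t)))/3 = (-(15 + 2*t))/3 = (-15 - 2*t)/3 = -5 - 2*t/3)
115*98 + Z(5, -10) = 115*98 + (-5 - 2/3*(-10)) = 11270 + (-5 + 20/3) = 11270 + 5/3 = 33815/3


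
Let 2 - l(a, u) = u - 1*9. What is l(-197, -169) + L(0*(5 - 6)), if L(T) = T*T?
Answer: 180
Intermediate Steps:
l(a, u) = 11 - u (l(a, u) = 2 - (u - 1*9) = 2 - (u - 9) = 2 - (-9 + u) = 2 + (9 - u) = 11 - u)
L(T) = T²
l(-197, -169) + L(0*(5 - 6)) = (11 - 1*(-169)) + (0*(5 - 6))² = (11 + 169) + (0*(-1))² = 180 + 0² = 180 + 0 = 180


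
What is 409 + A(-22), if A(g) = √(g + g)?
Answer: 409 + 2*I*√11 ≈ 409.0 + 6.6332*I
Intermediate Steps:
A(g) = √2*√g (A(g) = √(2*g) = √2*√g)
409 + A(-22) = 409 + √2*√(-22) = 409 + √2*(I*√22) = 409 + 2*I*√11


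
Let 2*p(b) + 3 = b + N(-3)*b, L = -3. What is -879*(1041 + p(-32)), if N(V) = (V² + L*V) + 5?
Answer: -1152369/2 ≈ -5.7618e+5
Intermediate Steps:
N(V) = 5 + V² - 3*V (N(V) = (V² - 3*V) + 5 = 5 + V² - 3*V)
p(b) = -3/2 + 12*b (p(b) = -3/2 + (b + (5 + (-3)² - 3*(-3))*b)/2 = -3/2 + (b + (5 + 9 + 9)*b)/2 = -3/2 + (b + 23*b)/2 = -3/2 + (24*b)/2 = -3/2 + 12*b)
-879*(1041 + p(-32)) = -879*(1041 + (-3/2 + 12*(-32))) = -879*(1041 + (-3/2 - 384)) = -879*(1041 - 771/2) = -879*1311/2 = -1152369/2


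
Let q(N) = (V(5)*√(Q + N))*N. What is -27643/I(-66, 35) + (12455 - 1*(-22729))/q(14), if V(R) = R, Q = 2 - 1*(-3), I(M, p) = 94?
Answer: -27643/94 + 17592*√19/665 ≈ -178.76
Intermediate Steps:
Q = 5 (Q = 2 + 3 = 5)
q(N) = 5*N*√(5 + N) (q(N) = (5*√(5 + N))*N = 5*N*√(5 + N))
-27643/I(-66, 35) + (12455 - 1*(-22729))/q(14) = -27643/94 + (12455 - 1*(-22729))/((5*14*√(5 + 14))) = -27643*1/94 + (12455 + 22729)/((5*14*√19)) = -27643/94 + 35184/((70*√19)) = -27643/94 + 35184*(√19/1330) = -27643/94 + 17592*√19/665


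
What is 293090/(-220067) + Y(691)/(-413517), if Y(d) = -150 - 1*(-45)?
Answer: -40391530165/30333815213 ≈ -1.3316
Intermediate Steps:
Y(d) = -105 (Y(d) = -150 + 45 = -105)
293090/(-220067) + Y(691)/(-413517) = 293090/(-220067) - 105/(-413517) = 293090*(-1/220067) - 105*(-1/413517) = -293090/220067 + 35/137839 = -40391530165/30333815213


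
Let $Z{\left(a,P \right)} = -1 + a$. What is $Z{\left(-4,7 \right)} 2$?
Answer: $-10$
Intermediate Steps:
$Z{\left(-4,7 \right)} 2 = \left(-1 - 4\right) 2 = \left(-5\right) 2 = -10$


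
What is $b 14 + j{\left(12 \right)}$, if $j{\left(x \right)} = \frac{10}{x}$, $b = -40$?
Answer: $- \frac{3355}{6} \approx -559.17$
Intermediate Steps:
$b 14 + j{\left(12 \right)} = \left(-40\right) 14 + \frac{10}{12} = -560 + 10 \cdot \frac{1}{12} = -560 + \frac{5}{6} = - \frac{3355}{6}$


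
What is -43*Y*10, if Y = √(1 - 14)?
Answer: -430*I*√13 ≈ -1550.4*I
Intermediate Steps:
Y = I*√13 (Y = √(-13) = I*√13 ≈ 3.6056*I)
-43*Y*10 = -43*I*√13*10 = -430*I*√13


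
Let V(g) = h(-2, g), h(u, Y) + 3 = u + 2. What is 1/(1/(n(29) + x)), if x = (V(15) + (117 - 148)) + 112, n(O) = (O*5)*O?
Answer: 4283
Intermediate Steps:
h(u, Y) = -1 + u (h(u, Y) = -3 + (u + 2) = -3 + (2 + u) = -1 + u)
V(g) = -3 (V(g) = -1 - 2 = -3)
n(O) = 5*O² (n(O) = (5*O)*O = 5*O²)
x = 78 (x = (-3 + (117 - 148)) + 112 = (-3 - 31) + 112 = -34 + 112 = 78)
1/(1/(n(29) + x)) = 1/(1/(5*29² + 78)) = 1/(1/(5*841 + 78)) = 1/(1/(4205 + 78)) = 1/(1/4283) = 4283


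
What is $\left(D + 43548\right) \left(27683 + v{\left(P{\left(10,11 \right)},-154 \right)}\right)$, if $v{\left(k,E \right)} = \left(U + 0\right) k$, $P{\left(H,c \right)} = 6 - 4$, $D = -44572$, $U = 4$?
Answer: $-28355584$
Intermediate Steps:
$P{\left(H,c \right)} = 2$
$v{\left(k,E \right)} = 4 k$ ($v{\left(k,E \right)} = \left(4 + 0\right) k = 4 k$)
$\left(D + 43548\right) \left(27683 + v{\left(P{\left(10,11 \right)},-154 \right)}\right) = \left(-44572 + 43548\right) \left(27683 + 4 \cdot 2\right) = - 1024 \left(27683 + 8\right) = \left(-1024\right) 27691 = -28355584$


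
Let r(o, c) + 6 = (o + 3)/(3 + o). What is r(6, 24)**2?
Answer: 25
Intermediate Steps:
r(o, c) = -5 (r(o, c) = -6 + (o + 3)/(3 + o) = -6 + (3 + o)/(3 + o) = -6 + 1 = -5)
r(6, 24)**2 = (-5)**2 = 25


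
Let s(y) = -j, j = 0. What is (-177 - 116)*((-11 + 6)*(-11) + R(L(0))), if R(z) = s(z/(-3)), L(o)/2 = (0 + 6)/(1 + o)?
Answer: -16115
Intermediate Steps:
s(y) = 0 (s(y) = -1*0 = 0)
L(o) = 12/(1 + o) (L(o) = 2*((0 + 6)/(1 + o)) = 2*(6/(1 + o)) = 12/(1 + o))
R(z) = 0
(-177 - 116)*((-11 + 6)*(-11) + R(L(0))) = (-177 - 116)*((-11 + 6)*(-11) + 0) = -293*(-5*(-11) + 0) = -293*(55 + 0) = -293*55 = -16115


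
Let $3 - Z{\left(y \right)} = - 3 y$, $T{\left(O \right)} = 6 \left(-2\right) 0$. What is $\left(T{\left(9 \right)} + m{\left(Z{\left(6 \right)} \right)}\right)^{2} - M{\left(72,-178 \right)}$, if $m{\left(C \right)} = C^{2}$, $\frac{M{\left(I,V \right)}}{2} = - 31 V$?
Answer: $183445$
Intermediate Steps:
$T{\left(O \right)} = 0$ ($T{\left(O \right)} = \left(-12\right) 0 = 0$)
$Z{\left(y \right)} = 3 + 3 y$ ($Z{\left(y \right)} = 3 - - 3 y = 3 + 3 y$)
$M{\left(I,V \right)} = - 62 V$ ($M{\left(I,V \right)} = 2 \left(- 31 V\right) = - 62 V$)
$\left(T{\left(9 \right)} + m{\left(Z{\left(6 \right)} \right)}\right)^{2} - M{\left(72,-178 \right)} = \left(0 + \left(3 + 3 \cdot 6\right)^{2}\right)^{2} - \left(-62\right) \left(-178\right) = \left(0 + \left(3 + 18\right)^{2}\right)^{2} - 11036 = \left(0 + 21^{2}\right)^{2} - 11036 = \left(0 + 441\right)^{2} - 11036 = 441^{2} - 11036 = 194481 - 11036 = 183445$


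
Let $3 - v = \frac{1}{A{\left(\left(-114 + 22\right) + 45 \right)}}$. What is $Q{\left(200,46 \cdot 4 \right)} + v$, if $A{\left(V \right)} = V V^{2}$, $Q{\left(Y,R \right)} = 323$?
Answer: $\frac{33846299}{103823} \approx 326.0$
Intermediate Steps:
$A{\left(V \right)} = V^{3}$
$v = \frac{311470}{103823}$ ($v = 3 - \frac{1}{\left(\left(-114 + 22\right) + 45\right)^{3}} = 3 - \frac{1}{\left(-92 + 45\right)^{3}} = 3 - \frac{1}{\left(-47\right)^{3}} = 3 - \frac{1}{-103823} = 3 - - \frac{1}{103823} = 3 + \frac{1}{103823} = \frac{311470}{103823} \approx 3.0$)
$Q{\left(200,46 \cdot 4 \right)} + v = 323 + \frac{311470}{103823} = \frac{33846299}{103823}$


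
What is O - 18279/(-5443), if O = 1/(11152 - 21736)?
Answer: 193459493/57608712 ≈ 3.3582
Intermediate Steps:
O = -1/10584 (O = 1/(-10584) = -1/10584 ≈ -9.4482e-5)
O - 18279/(-5443) = -1/10584 - 18279/(-5443) = -1/10584 - 18279*(-1/5443) = -1/10584 + 18279/5443 = 193459493/57608712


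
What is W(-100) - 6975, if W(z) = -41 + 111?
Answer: -6905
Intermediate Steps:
W(z) = 70
W(-100) - 6975 = 70 - 6975 = -6905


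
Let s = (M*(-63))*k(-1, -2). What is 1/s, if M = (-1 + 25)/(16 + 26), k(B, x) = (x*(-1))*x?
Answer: 1/144 ≈ 0.0069444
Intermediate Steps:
k(B, x) = -x**2 (k(B, x) = (-x)*x = -x**2)
M = 4/7 (M = 24/42 = 24*(1/42) = 4/7 ≈ 0.57143)
s = 144 (s = ((4/7)*(-63))*(-1*(-2)**2) = -(-36)*4 = -36*(-4) = 144)
1/s = 1/144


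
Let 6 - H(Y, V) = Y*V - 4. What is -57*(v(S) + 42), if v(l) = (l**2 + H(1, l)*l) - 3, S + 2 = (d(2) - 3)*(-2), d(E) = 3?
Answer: -1083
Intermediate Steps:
H(Y, V) = 10 - V*Y (H(Y, V) = 6 - (Y*V - 4) = 6 - (V*Y - 4) = 6 - (-4 + V*Y) = 6 + (4 - V*Y) = 10 - V*Y)
S = -2 (S = -2 + (3 - 3)*(-2) = -2 + 0*(-2) = -2 + 0 = -2)
v(l) = -3 + l**2 + l*(10 - l) (v(l) = (l**2 + (10 - 1*l*1)*l) - 3 = (l**2 + (10 - l)*l) - 3 = (l**2 + l*(10 - l)) - 3 = -3 + l**2 + l*(10 - l))
-57*(v(S) + 42) = -57*((-3 + 10*(-2)) + 42) = -57*((-3 - 20) + 42) = -57*(-23 + 42) = -57*19 = -1083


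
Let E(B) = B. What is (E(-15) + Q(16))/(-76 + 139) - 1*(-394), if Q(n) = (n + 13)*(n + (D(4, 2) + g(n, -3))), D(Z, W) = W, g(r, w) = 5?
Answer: 25474/63 ≈ 404.35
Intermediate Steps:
Q(n) = (7 + n)*(13 + n) (Q(n) = (n + 13)*(n + (2 + 5)) = (13 + n)*(n + 7) = (13 + n)*(7 + n) = (7 + n)*(13 + n))
(E(-15) + Q(16))/(-76 + 139) - 1*(-394) = (-15 + (91 + 16² + 20*16))/(-76 + 139) - 1*(-394) = (-15 + (91 + 256 + 320))/63 + 394 = (-15 + 667)*(1/63) + 394 = 652*(1/63) + 394 = 652/63 + 394 = 25474/63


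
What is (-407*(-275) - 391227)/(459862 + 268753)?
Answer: -279302/728615 ≈ -0.38333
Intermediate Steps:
(-407*(-275) - 391227)/(459862 + 268753) = (111925 - 391227)/728615 = -279302*1/728615 = -279302/728615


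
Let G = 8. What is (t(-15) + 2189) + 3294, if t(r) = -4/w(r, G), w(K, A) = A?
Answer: 10965/2 ≈ 5482.5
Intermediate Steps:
t(r) = -½ (t(r) = -4/8 = -4*⅛ = -½)
(t(-15) + 2189) + 3294 = (-½ + 2189) + 3294 = 4377/2 + 3294 = 10965/2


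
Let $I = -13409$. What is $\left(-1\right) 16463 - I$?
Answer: $-3054$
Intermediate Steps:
$\left(-1\right) 16463 - I = \left(-1\right) 16463 - -13409 = -16463 + 13409 = -3054$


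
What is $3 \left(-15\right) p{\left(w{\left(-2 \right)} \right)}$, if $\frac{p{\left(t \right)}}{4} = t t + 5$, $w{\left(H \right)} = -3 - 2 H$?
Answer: $-1080$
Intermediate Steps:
$p{\left(t \right)} = 20 + 4 t^{2}$ ($p{\left(t \right)} = 4 \left(t t + 5\right) = 4 \left(t^{2} + 5\right) = 4 \left(5 + t^{2}\right) = 20 + 4 t^{2}$)
$3 \left(-15\right) p{\left(w{\left(-2 \right)} \right)} = 3 \left(-15\right) \left(20 + 4 \left(-3 - -4\right)^{2}\right) = - 45 \left(20 + 4 \left(-3 + 4\right)^{2}\right) = - 45 \left(20 + 4 \cdot 1^{2}\right) = - 45 \left(20 + 4 \cdot 1\right) = - 45 \left(20 + 4\right) = \left(-45\right) 24 = -1080$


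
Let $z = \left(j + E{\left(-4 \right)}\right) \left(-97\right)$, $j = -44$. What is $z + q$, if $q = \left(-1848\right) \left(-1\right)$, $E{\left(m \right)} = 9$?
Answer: $5243$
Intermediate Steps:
$q = 1848$
$z = 3395$ ($z = \left(-44 + 9\right) \left(-97\right) = \left(-35\right) \left(-97\right) = 3395$)
$z + q = 3395 + 1848 = 5243$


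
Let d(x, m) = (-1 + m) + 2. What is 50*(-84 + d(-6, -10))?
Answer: -4650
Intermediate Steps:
d(x, m) = 1 + m
50*(-84 + d(-6, -10)) = 50*(-84 + (1 - 10)) = 50*(-84 - 9) = 50*(-93) = -4650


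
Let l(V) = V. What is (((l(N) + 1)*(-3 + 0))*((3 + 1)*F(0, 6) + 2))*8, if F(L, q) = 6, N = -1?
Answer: 0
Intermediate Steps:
(((l(N) + 1)*(-3 + 0))*((3 + 1)*F(0, 6) + 2))*8 = (((-1 + 1)*(-3 + 0))*((3 + 1)*6 + 2))*8 = ((0*(-3))*(4*6 + 2))*8 = (0*(24 + 2))*8 = (0*26)*8 = 0*8 = 0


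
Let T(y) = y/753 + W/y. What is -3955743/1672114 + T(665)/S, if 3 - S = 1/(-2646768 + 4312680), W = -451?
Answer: -168662154059705897/73414335683825150 ≈ -2.2974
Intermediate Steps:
S = 4997735/1665912 (S = 3 - 1/(-2646768 + 4312680) = 3 - 1/1665912 = 4997735/1665912 ≈ 3.0000)
T(y) = -451/y + y/753 (T(y) = y/753 - 451/y = -451/y + y/753)
-3955743/1672114 + T(665)/S = -3955743/1672114 + (-451/665 + (1/753)*665)/(4997735/1665912) = -3955743*1/1672114 + (-451*1/665 + 665/753)*(1665912/4997735) = -208197/88006 + (-451/665 + 665/753)*(1665912/4997735) = -208197/88006 + (102622/500745)*(1665912/4997735) = -208197/88006 + 56986407088/834196937525 = -168662154059705897/73414335683825150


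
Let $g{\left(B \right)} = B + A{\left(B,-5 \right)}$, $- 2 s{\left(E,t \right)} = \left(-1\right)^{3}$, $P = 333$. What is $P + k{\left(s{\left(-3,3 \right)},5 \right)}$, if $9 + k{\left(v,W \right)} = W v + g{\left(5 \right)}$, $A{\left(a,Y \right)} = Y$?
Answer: $\frac{653}{2} \approx 326.5$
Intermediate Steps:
$s{\left(E,t \right)} = \frac{1}{2}$ ($s{\left(E,t \right)} = - \frac{\left(-1\right)^{3}}{2} = \left(- \frac{1}{2}\right) \left(-1\right) = \frac{1}{2}$)
$g{\left(B \right)} = -5 + B$ ($g{\left(B \right)} = B - 5 = -5 + B$)
$k{\left(v,W \right)} = -9 + W v$ ($k{\left(v,W \right)} = -9 + \left(W v + \left(-5 + 5\right)\right) = -9 + \left(W v + 0\right) = -9 + W v$)
$P + k{\left(s{\left(-3,3 \right)},5 \right)} = 333 + \left(-9 + 5 \cdot \frac{1}{2}\right) = 333 + \left(-9 + \frac{5}{2}\right) = 333 - \frac{13}{2} = \frac{653}{2}$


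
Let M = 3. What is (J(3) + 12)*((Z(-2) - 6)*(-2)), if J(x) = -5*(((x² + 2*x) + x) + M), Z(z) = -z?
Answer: -744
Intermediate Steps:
J(x) = -15 - 15*x - 5*x² (J(x) = -5*(((x² + 2*x) + x) + 3) = -5*((x² + 3*x) + 3) = -5*(3 + x² + 3*x) = -15 - 15*x - 5*x²)
(J(3) + 12)*((Z(-2) - 6)*(-2)) = ((-15 - 15*3 - 5*3²) + 12)*((-1*(-2) - 6)*(-2)) = ((-15 - 45 - 5*9) + 12)*((2 - 6)*(-2)) = ((-15 - 45 - 45) + 12)*(-4*(-2)) = (-105 + 12)*8 = -93*8 = -744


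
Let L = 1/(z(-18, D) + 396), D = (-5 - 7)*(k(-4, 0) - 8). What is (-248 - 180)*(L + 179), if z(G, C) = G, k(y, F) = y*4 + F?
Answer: -14479882/189 ≈ -76613.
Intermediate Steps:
k(y, F) = F + 4*y (k(y, F) = 4*y + F = F + 4*y)
D = 288 (D = (-5 - 7)*((0 + 4*(-4)) - 8) = -12*((0 - 16) - 8) = -12*(-16 - 8) = -12*(-24) = 288)
L = 1/378 (L = 1/(-18 + 396) = 1/378 ≈ 0.0026455)
(-248 - 180)*(L + 179) = (-248 - 180)*(1/378 + 179) = -428*67663/378 = -14479882/189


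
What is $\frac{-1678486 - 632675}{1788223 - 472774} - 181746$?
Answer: $- \frac{79693301705}{438483} \approx -1.8175 \cdot 10^{5}$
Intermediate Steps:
$\frac{-1678486 - 632675}{1788223 - 472774} - 181746 = - \frac{2311161}{1315449} - 181746 = \left(-2311161\right) \frac{1}{1315449} - 181746 = - \frac{770387}{438483} - 181746 = - \frac{79693301705}{438483}$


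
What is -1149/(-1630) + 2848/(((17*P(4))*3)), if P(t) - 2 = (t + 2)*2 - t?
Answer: 522823/83130 ≈ 6.2892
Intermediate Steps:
P(t) = 6 + t (P(t) = 2 + ((t + 2)*2 - t) = 2 + ((2 + t)*2 - t) = 2 + ((4 + 2*t) - t) = 2 + (4 + t) = 6 + t)
-1149/(-1630) + 2848/(((17*P(4))*3)) = -1149/(-1630) + 2848/(((17*(6 + 4))*3)) = -1149*(-1/1630) + 2848/(((17*10)*3)) = 1149/1630 + 2848/((170*3)) = 1149/1630 + 2848/510 = 1149/1630 + 2848*(1/510) = 1149/1630 + 1424/255 = 522823/83130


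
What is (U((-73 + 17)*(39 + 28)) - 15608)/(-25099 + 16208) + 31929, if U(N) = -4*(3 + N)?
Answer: 16698903/523 ≈ 31929.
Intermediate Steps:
U(N) = -12 - 4*N
(U((-73 + 17)*(39 + 28)) - 15608)/(-25099 + 16208) + 31929 = ((-12 - 4*(-73 + 17)*(39 + 28)) - 15608)/(-25099 + 16208) + 31929 = ((-12 - (-224)*67) - 15608)/(-8891) + 31929 = ((-12 - 4*(-3752)) - 15608)*(-1/8891) + 31929 = ((-12 + 15008) - 15608)*(-1/8891) + 31929 = (14996 - 15608)*(-1/8891) + 31929 = -612*(-1/8891) + 31929 = 36/523 + 31929 = 16698903/523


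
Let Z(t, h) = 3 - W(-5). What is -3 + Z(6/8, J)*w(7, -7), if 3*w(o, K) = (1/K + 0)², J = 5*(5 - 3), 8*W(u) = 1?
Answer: -3505/1176 ≈ -2.9804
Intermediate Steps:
W(u) = ⅛ (W(u) = (⅛)*1 = ⅛)
J = 10 (J = 5*2 = 10)
Z(t, h) = 23/8 (Z(t, h) = 3 - 1*⅛ = 3 - ⅛ = 23/8)
w(o, K) = 1/(3*K²) (w(o, K) = (1/K + 0)²/3 = (1/K)²/3 = 1/(3*K²))
-3 + Z(6/8, J)*w(7, -7) = -3 + 23*((⅓)/(-7)²)/8 = -3 + 23*((⅓)*(1/49))/8 = -3 + (23/8)*(1/147) = -3 + 23/1176 = -3505/1176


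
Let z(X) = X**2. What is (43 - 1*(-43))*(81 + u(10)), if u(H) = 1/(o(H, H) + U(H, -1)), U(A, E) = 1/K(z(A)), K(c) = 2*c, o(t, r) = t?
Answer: 13956166/2001 ≈ 6974.6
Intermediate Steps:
U(A, E) = 1/(2*A**2)
u(H) = 1/(H + 1/(2*H**2))
(43 - 1*(-43))*(81 + u(10)) = (43 - 1*(-43))*(81 + 2*10**2/(1 + 2*10**3)) = (43 + 43)*(81 + 2*100/(1 + 2*1000)) = 86*(81 + 2*100/(1 + 2000)) = 86*(81 + 2*100/2001) = 86*(81 + 2*100*(1/2001)) = 86*(81 + 200/2001) = 86*(162281/2001) = 13956166/2001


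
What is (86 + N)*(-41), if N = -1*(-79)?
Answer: -6765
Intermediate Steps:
N = 79
(86 + N)*(-41) = (86 + 79)*(-41) = 165*(-41) = -6765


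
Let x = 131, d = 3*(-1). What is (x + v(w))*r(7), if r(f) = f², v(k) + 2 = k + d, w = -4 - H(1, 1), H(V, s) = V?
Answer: 5929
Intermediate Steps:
d = -3
w = -5 (w = -4 - 1*1 = -4 - 1 = -5)
v(k) = -5 + k (v(k) = -2 + (k - 3) = -2 + (-3 + k) = -5 + k)
(x + v(w))*r(7) = (131 + (-5 - 5))*7² = (131 - 10)*49 = 121*49 = 5929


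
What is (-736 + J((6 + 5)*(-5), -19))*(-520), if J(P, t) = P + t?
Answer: 421200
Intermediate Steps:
(-736 + J((6 + 5)*(-5), -19))*(-520) = (-736 + ((6 + 5)*(-5) - 19))*(-520) = (-736 + (11*(-5) - 19))*(-520) = (-736 + (-55 - 19))*(-520) = (-736 - 74)*(-520) = -810*(-520) = 421200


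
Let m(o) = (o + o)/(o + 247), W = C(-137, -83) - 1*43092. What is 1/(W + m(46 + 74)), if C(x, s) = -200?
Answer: -367/15887924 ≈ -2.3099e-5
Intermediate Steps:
W = -43292 (W = -200 - 1*43092 = -200 - 43092 = -43292)
m(o) = 2*o/(247 + o) (m(o) = (2*o)/(247 + o) = 2*o/(247 + o))
1/(W + m(46 + 74)) = 1/(-43292 + 2*(46 + 74)/(247 + (46 + 74))) = 1/(-43292 + 2*120/(247 + 120)) = 1/(-43292 + 2*120/367) = 1/(-43292 + 2*120*(1/367)) = 1/(-43292 + 240/367) = 1/(-15887924/367) = -367/15887924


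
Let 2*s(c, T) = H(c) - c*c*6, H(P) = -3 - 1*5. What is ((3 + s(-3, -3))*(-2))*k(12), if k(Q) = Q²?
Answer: 8064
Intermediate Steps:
H(P) = -8 (H(P) = -3 - 5 = -8)
s(c, T) = -4 - 3*c² (s(c, T) = (-8 - c*c*6)/2 = (-8 - c²*6)/2 = (-8 - 6*c²)/2 = -4 - 3*c²)
((3 + s(-3, -3))*(-2))*k(12) = ((3 + (-4 - 3*(-3)²))*(-2))*12² = ((3 + (-4 - 3*9))*(-2))*144 = ((3 + (-4 - 27))*(-2))*144 = ((3 - 31)*(-2))*144 = -28*(-2)*144 = 56*144 = 8064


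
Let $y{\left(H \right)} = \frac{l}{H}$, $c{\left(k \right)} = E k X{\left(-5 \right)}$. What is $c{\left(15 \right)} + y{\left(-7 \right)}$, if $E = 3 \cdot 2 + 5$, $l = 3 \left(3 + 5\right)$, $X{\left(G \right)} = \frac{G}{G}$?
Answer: $\frac{1131}{7} \approx 161.57$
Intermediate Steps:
$X{\left(G \right)} = 1$
$l = 24$ ($l = 3 \cdot 8 = 24$)
$E = 11$ ($E = 6 + 5 = 11$)
$c{\left(k \right)} = 11 k$ ($c{\left(k \right)} = 11 k 1 = 11 k$)
$y{\left(H \right)} = \frac{24}{H}$
$c{\left(15 \right)} + y{\left(-7 \right)} = 11 \cdot 15 + \frac{24}{-7} = 165 + 24 \left(- \frac{1}{7}\right) = 165 - \frac{24}{7} = \frac{1131}{7}$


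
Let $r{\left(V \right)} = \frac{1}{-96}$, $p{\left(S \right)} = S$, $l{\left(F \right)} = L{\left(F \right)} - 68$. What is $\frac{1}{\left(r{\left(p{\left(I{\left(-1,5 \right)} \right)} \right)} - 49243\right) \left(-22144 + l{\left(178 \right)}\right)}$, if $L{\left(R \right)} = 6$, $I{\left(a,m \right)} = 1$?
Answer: $\frac{16}{17495844629} \approx 9.145 \cdot 10^{-10}$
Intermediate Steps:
$l{\left(F \right)} = -62$ ($l{\left(F \right)} = 6 - 68 = -62$)
$r{\left(V \right)} = - \frac{1}{96}$
$\frac{1}{\left(r{\left(p{\left(I{\left(-1,5 \right)} \right)} \right)} - 49243\right) \left(-22144 + l{\left(178 \right)}\right)} = \frac{1}{\left(- \frac{1}{96} - 49243\right) \left(-22144 - 62\right)} = \frac{1}{\left(- \frac{4727329}{96}\right) \left(-22206\right)} = \frac{1}{\frac{17495844629}{16}} = \frac{16}{17495844629}$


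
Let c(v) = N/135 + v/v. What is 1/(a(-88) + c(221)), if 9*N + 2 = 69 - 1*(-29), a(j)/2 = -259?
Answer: -405/209353 ≈ -0.0019345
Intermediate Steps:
a(j) = -518 (a(j) = 2*(-259) = -518)
N = 32/3 (N = -2/9 + (69 - 1*(-29))/9 = -2/9 + (69 + 29)/9 = -2/9 + (⅑)*98 = -2/9 + 98/9 = 32/3 ≈ 10.667)
c(v) = 437/405 (c(v) = (32/3)/135 + v/v = (32/3)*(1/135) + 1 = 32/405 + 1 = 437/405)
1/(a(-88) + c(221)) = 1/(-518 + 437/405) = 1/(-209353/405) = -405/209353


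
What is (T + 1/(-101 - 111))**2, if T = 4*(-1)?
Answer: 720801/44944 ≈ 16.038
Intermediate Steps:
T = -4
(T + 1/(-101 - 111))**2 = (-4 + 1/(-101 - 111))**2 = (-4 + 1/(-212))**2 = (-4 - 1/212)**2 = (-849/212)**2 = 720801/44944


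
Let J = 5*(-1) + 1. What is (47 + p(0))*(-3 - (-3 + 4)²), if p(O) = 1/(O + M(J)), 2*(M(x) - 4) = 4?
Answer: -566/3 ≈ -188.67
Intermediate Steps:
J = -4 (J = -5 + 1 = -4)
M(x) = 6 (M(x) = 4 + (½)*4 = 4 + 2 = 6)
p(O) = 1/(6 + O) (p(O) = 1/(O + 6) = 1/(6 + O))
(47 + p(0))*(-3 - (-3 + 4)²) = (47 + 1/(6 + 0))*(-3 - (-3 + 4)²) = (47 + 1/6)*(-3 - 1*1²) = (47 + ⅙)*(-3 - 1*1) = 283*(-3 - 1)/6 = (283/6)*(-4) = -566/3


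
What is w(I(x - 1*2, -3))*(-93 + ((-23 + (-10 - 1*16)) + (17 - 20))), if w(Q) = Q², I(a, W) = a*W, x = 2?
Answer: 0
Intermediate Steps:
I(a, W) = W*a
w(I(x - 1*2, -3))*(-93 + ((-23 + (-10 - 1*16)) + (17 - 20))) = (-3*(2 - 1*2))²*(-93 + ((-23 + (-10 - 1*16)) + (17 - 20))) = (-3*(2 - 2))²*(-93 + ((-23 + (-10 - 16)) - 3)) = (-3*0)²*(-93 + ((-23 - 26) - 3)) = 0²*(-93 + (-49 - 3)) = 0*(-93 - 52) = 0*(-145) = 0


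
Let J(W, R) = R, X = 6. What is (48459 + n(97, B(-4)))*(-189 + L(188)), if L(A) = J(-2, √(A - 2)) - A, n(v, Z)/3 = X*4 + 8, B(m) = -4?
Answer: -18305235 + 48555*√186 ≈ -1.7643e+7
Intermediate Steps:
n(v, Z) = 96 (n(v, Z) = 3*(6*4 + 8) = 3*(24 + 8) = 3*32 = 96)
L(A) = √(-2 + A) - A (L(A) = √(A - 2) - A = √(-2 + A) - A)
(48459 + n(97, B(-4)))*(-189 + L(188)) = (48459 + 96)*(-189 + (√(-2 + 188) - 1*188)) = 48555*(-189 + (√186 - 188)) = 48555*(-189 + (-188 + √186)) = 48555*(-377 + √186) = -18305235 + 48555*√186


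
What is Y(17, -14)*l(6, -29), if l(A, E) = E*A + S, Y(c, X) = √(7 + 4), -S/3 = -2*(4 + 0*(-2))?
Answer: -150*√11 ≈ -497.49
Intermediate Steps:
S = 24 (S = -(-6)*(4 + 0*(-2)) = -(-6)*(4 + 0) = -(-6)*4 = -3*(-8) = 24)
Y(c, X) = √11
l(A, E) = 24 + A*E (l(A, E) = E*A + 24 = A*E + 24 = 24 + A*E)
Y(17, -14)*l(6, -29) = √11*(24 + 6*(-29)) = √11*(24 - 174) = √11*(-150) = -150*√11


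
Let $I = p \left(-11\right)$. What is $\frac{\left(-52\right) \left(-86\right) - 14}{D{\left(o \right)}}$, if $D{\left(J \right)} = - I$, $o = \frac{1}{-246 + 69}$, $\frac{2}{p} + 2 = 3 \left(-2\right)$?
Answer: $- \frac{17832}{11} \approx -1621.1$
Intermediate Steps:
$p = - \frac{1}{4}$ ($p = \frac{2}{-2 + 3 \left(-2\right)} = \frac{2}{-2 - 6} = \frac{2}{-8} = 2 \left(- \frac{1}{8}\right) = - \frac{1}{4} \approx -0.25$)
$I = \frac{11}{4}$ ($I = \left(- \frac{1}{4}\right) \left(-11\right) = \frac{11}{4} \approx 2.75$)
$o = - \frac{1}{177}$ ($o = \frac{1}{-177} = - \frac{1}{177} \approx -0.0056497$)
$D{\left(J \right)} = - \frac{11}{4}$ ($D{\left(J \right)} = \left(-1\right) \frac{11}{4} = - \frac{11}{4}$)
$\frac{\left(-52\right) \left(-86\right) - 14}{D{\left(o \right)}} = \frac{\left(-52\right) \left(-86\right) - 14}{- \frac{11}{4}} = \left(4472 - 14\right) \left(- \frac{4}{11}\right) = 4458 \left(- \frac{4}{11}\right) = - \frac{17832}{11}$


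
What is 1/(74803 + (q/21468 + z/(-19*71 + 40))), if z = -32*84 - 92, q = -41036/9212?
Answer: 9245430348/691605559465171 ≈ 1.3368e-5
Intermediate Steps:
q = -10259/2303 (q = -41036*1/9212 = -10259/2303 ≈ -4.4546)
z = -2780 (z = -2688 - 92 = -2780)
1/(74803 + (q/21468 + z/(-19*71 + 40))) = 1/(74803 + (-10259/2303/21468 - 2780/(-19*71 + 40))) = 1/(74803 + (-10259/2303*1/21468 - 2780/(-1349 + 40))) = 1/(74803 + (-10259/49440804 - 2780/(-1309))) = 1/(74803 + (-10259/49440804 - 2780*(-1/1309))) = 1/(74803 + (-10259/49440804 + 2780/1309)) = 1/(74803 + 19633143727/9245430348) = 1/(691605559465171/9245430348) = 9245430348/691605559465171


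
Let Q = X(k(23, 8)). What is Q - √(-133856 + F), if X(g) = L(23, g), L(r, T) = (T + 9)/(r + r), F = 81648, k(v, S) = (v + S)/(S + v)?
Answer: 5/23 - 4*I*√3263 ≈ 0.21739 - 228.49*I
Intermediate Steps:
k(v, S) = 1 (k(v, S) = (S + v)/(S + v) = 1)
L(r, T) = (9 + T)/(2*r) (L(r, T) = (9 + T)/((2*r)) = (9 + T)*(1/(2*r)) = (9 + T)/(2*r))
X(g) = 9/46 + g/46 (X(g) = (½)*(9 + g)/23 = (½)*(1/23)*(9 + g) = 9/46 + g/46)
Q = 5/23 (Q = 9/46 + (1/46)*1 = 9/46 + 1/46 = 5/23 ≈ 0.21739)
Q - √(-133856 + F) = 5/23 - √(-133856 + 81648) = 5/23 - √(-52208) = 5/23 - 4*I*√3263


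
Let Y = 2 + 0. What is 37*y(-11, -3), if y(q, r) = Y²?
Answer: 148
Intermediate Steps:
Y = 2
y(q, r) = 4 (y(q, r) = 2² = 4)
37*y(-11, -3) = 37*4 = 148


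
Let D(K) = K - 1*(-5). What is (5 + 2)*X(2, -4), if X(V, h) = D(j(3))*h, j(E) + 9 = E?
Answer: 28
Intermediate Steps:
j(E) = -9 + E
D(K) = 5 + K (D(K) = K + 5 = 5 + K)
X(V, h) = -h (X(V, h) = (5 + (-9 + 3))*h = (5 - 6)*h = -h)
(5 + 2)*X(2, -4) = (5 + 2)*(-1*(-4)) = 7*4 = 28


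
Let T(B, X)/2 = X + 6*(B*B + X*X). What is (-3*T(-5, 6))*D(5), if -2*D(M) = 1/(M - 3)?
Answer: 558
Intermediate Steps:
D(M) = -1/(2*(-3 + M)) (D(M) = -1/(2*(M - 3)) = -1/(2*(-3 + M)))
T(B, X) = 2*X + 12*B² + 12*X² (T(B, X) = 2*(X + 6*(B*B + X*X)) = 2*(X + 6*(B² + X²)) = 2*(X + (6*B² + 6*X²)) = 2*(X + 6*B² + 6*X²) = 2*X + 12*B² + 12*X²)
(-3*T(-5, 6))*D(5) = (-3*(2*6 + 12*(-5)² + 12*6²))*(-1/(-6 + 2*5)) = (-3*(12 + 12*25 + 12*36))*(-1/(-6 + 10)) = (-3*(12 + 300 + 432))*(-1/4) = (-3*744)*(-1*¼) = -2232*(-¼) = 558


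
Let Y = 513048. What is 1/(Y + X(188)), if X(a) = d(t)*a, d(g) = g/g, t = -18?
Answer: 1/513236 ≈ 1.9484e-6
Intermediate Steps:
d(g) = 1
X(a) = a (X(a) = 1*a = a)
1/(Y + X(188)) = 1/(513048 + 188) = 1/513236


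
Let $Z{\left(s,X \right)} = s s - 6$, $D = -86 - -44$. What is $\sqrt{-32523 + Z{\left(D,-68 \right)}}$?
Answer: $i \sqrt{30765} \approx 175.4 i$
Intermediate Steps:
$D = -42$ ($D = -86 + 44 = -42$)
$Z{\left(s,X \right)} = -6 + s^{2}$ ($Z{\left(s,X \right)} = s^{2} - 6 = -6 + s^{2}$)
$\sqrt{-32523 + Z{\left(D,-68 \right)}} = \sqrt{-32523 - \left(6 - \left(-42\right)^{2}\right)} = \sqrt{-32523 + \left(-6 + 1764\right)} = \sqrt{-32523 + 1758} = \sqrt{-30765} = i \sqrt{30765}$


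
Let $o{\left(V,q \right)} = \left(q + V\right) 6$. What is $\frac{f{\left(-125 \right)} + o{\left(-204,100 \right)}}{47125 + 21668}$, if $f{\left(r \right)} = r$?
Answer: $- \frac{749}{68793} \approx -0.010888$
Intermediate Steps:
$o{\left(V,q \right)} = 6 V + 6 q$ ($o{\left(V,q \right)} = \left(V + q\right) 6 = 6 V + 6 q$)
$\frac{f{\left(-125 \right)} + o{\left(-204,100 \right)}}{47125 + 21668} = \frac{-125 + \left(6 \left(-204\right) + 6 \cdot 100\right)}{47125 + 21668} = \frac{-125 + \left(-1224 + 600\right)}{68793} = \left(-125 - 624\right) \frac{1}{68793} = \left(-749\right) \frac{1}{68793} = - \frac{749}{68793}$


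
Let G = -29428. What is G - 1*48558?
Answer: -77986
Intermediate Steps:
G - 1*48558 = -29428 - 1*48558 = -29428 - 48558 = -77986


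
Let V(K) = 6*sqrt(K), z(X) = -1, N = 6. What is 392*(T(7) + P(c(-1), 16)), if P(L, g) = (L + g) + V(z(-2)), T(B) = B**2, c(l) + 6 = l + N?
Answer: 25088 + 2352*I ≈ 25088.0 + 2352.0*I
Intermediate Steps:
c(l) = l (c(l) = -6 + (l + 6) = -6 + (6 + l) = l)
P(L, g) = L + g + 6*I (P(L, g) = (L + g) + 6*sqrt(-1) = (L + g) + 6*I = L + g + 6*I)
392*(T(7) + P(c(-1), 16)) = 392*(7**2 + (-1 + 16 + 6*I)) = 392*(49 + (15 + 6*I)) = 392*(64 + 6*I) = 25088 + 2352*I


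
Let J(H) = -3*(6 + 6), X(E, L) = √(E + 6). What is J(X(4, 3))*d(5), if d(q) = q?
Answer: -180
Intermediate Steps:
X(E, L) = √(6 + E)
J(H) = -36 (J(H) = -3*12 = -36)
J(X(4, 3))*d(5) = -36*5 = -180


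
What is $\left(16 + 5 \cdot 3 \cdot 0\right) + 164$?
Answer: $180$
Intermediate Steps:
$\left(16 + 5 \cdot 3 \cdot 0\right) + 164 = \left(16 + 15 \cdot 0\right) + 164 = \left(16 + 0\right) + 164 = 16 + 164 = 180$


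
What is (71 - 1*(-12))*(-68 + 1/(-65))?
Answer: -366943/65 ≈ -5645.3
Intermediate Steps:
(71 - 1*(-12))*(-68 + 1/(-65)) = (71 + 12)*(-68 - 1/65) = 83*(-4421/65) = -366943/65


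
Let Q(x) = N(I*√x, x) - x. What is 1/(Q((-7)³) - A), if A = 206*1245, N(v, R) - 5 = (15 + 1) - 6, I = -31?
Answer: -1/256112 ≈ -3.9045e-6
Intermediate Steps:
N(v, R) = 15 (N(v, R) = 5 + ((15 + 1) - 6) = 5 + (16 - 6) = 5 + 10 = 15)
A = 256470
Q(x) = 15 - x
1/(Q((-7)³) - A) = 1/((15 - 1*(-7)³) - 1*256470) = 1/((15 - 1*(-343)) - 256470) = 1/((15 + 343) - 256470) = 1/(358 - 256470) = 1/(-256112) = -1/256112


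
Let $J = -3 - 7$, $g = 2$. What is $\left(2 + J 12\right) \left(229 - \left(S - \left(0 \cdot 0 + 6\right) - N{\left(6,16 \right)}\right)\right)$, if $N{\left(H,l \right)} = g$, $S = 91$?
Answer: $-17228$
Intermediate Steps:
$N{\left(H,l \right)} = 2$
$J = -10$ ($J = -3 - 7 = -10$)
$\left(2 + J 12\right) \left(229 - \left(S - \left(0 \cdot 0 + 6\right) - N{\left(6,16 \right)}\right)\right) = \left(2 - 120\right) \left(229 - \left(89 - \left(0 \cdot 0 + 6\right)\right)\right) = \left(2 - 120\right) \left(229 - \left(89 - \left(0 + 6\right)\right)\right) = - 118 \left(229 + \left(2 - \left(91 - 6\right)\right)\right) = - 118 \left(229 + \left(2 - 85\right)\right) = - 118 \left(229 - 83\right) = \left(-118\right) 146 = -17228$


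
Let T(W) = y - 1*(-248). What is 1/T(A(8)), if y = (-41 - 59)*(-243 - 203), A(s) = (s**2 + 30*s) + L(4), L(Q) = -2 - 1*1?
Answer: 1/44848 ≈ 2.2298e-5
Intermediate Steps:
L(Q) = -3 (L(Q) = -2 - 1 = -3)
A(s) = -3 + s**2 + 30*s (A(s) = (s**2 + 30*s) - 3 = -3 + s**2 + 30*s)
y = 44600 (y = -100*(-446) = 44600)
T(W) = 44848 (T(W) = 44600 - 1*(-248) = 44600 + 248 = 44848)
1/T(A(8)) = 1/44848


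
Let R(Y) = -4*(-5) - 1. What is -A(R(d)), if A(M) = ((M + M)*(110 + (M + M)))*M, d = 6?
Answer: -106856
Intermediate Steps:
R(Y) = 19 (R(Y) = 20 - 1 = 19)
A(M) = 2*M²*(110 + 2*M) (A(M) = ((2*M)*(110 + 2*M))*M = (2*M*(110 + 2*M))*M = 2*M²*(110 + 2*M))
-A(R(d)) = -4*19²*(55 + 19) = -4*361*74 = -1*106856 = -106856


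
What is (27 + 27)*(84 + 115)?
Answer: 10746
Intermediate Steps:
(27 + 27)*(84 + 115) = 54*199 = 10746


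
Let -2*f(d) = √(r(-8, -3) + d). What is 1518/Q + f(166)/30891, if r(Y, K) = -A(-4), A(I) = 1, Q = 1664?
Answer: 759/832 - √165/61782 ≈ 0.91205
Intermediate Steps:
r(Y, K) = -1 (r(Y, K) = -1*1 = -1)
f(d) = -√(-1 + d)/2
1518/Q + f(166)/30891 = 1518/1664 - √(-1 + 166)/2/30891 = 1518*(1/1664) - √165/2*(1/30891) = 759/832 - √165/61782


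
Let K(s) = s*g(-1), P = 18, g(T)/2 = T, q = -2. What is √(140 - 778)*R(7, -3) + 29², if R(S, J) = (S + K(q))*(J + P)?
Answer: 841 + 165*I*√638 ≈ 841.0 + 4167.7*I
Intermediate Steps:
g(T) = 2*T
K(s) = -2*s (K(s) = s*(2*(-1)) = s*(-2) = -2*s)
R(S, J) = (4 + S)*(18 + J) (R(S, J) = (S - 2*(-2))*(J + 18) = (S + 4)*(18 + J) = (4 + S)*(18 + J))
√(140 - 778)*R(7, -3) + 29² = √(140 - 778)*(72 + 4*(-3) + 18*7 - 3*7) + 29² = √(-638)*(72 - 12 + 126 - 21) + 841 = (I*√638)*165 + 841 = 165*I*√638 + 841 = 841 + 165*I*√638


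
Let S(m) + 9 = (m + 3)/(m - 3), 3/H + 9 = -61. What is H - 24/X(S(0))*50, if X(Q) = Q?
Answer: 8397/70 ≈ 119.96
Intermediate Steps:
H = -3/70 (H = 3/(-9 - 61) = 3/(-70) = 3*(-1/70) = -3/70 ≈ -0.042857)
S(m) = -9 + (3 + m)/(-3 + m) (S(m) = -9 + (m + 3)/(m - 3) = -9 + (3 + m)/(-3 + m))
H - 24/X(S(0))*50 = -3/70 - 24*(-3 + 0)/(2*(15 - 4*0))*50 = -3/70 - 24*(-3/(2*(15 + 0)))*50 = -3/70 - 24/(2*(-1/3)*15)*50 = -3/70 - 24/(-10)*50 = -3/70 - 24*(-1/10)*50 = -3/70 + (12/5)*50 = -3/70 + 120 = 8397/70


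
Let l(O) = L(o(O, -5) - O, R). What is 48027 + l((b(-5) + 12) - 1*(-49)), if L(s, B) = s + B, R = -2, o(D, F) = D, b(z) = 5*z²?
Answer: 48025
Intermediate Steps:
L(s, B) = B + s
l(O) = -2 (l(O) = -2 + (O - O) = -2 + 0 = -2)
48027 + l((b(-5) + 12) - 1*(-49)) = 48027 - 2 = 48025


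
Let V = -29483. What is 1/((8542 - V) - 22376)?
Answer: 1/15649 ≈ 6.3902e-5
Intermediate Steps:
1/((8542 - V) - 22376) = 1/((8542 - 1*(-29483)) - 22376) = 1/((8542 + 29483) - 22376) = 1/(38025 - 22376) = 1/15649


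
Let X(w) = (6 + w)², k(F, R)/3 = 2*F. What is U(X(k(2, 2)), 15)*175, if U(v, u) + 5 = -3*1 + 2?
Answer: -1050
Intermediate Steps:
k(F, R) = 6*F (k(F, R) = 3*(2*F) = 6*F)
U(v, u) = -6 (U(v, u) = -5 + (-3*1 + 2) = -5 + (-3 + 2) = -5 - 1 = -6)
U(X(k(2, 2)), 15)*175 = -6*175 = -1050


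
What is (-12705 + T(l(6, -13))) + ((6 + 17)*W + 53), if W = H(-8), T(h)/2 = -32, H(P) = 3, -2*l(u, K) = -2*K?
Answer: -12647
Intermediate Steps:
l(u, K) = K (l(u, K) = -(-1)*K = K)
T(h) = -64 (T(h) = 2*(-32) = -64)
W = 3
(-12705 + T(l(6, -13))) + ((6 + 17)*W + 53) = (-12705 - 64) + ((6 + 17)*3 + 53) = -12769 + (23*3 + 53) = -12769 + (69 + 53) = -12769 + 122 = -12647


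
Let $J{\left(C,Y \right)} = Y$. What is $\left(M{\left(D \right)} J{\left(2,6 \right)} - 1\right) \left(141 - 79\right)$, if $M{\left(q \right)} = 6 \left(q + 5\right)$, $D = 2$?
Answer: $15562$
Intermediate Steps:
$M{\left(q \right)} = 30 + 6 q$ ($M{\left(q \right)} = 6 \left(5 + q\right) = 30 + 6 q$)
$\left(M{\left(D \right)} J{\left(2,6 \right)} - 1\right) \left(141 - 79\right) = \left(\left(30 + 6 \cdot 2\right) 6 - 1\right) \left(141 - 79\right) = \left(\left(30 + 12\right) 6 - 1\right) 62 = \left(42 \cdot 6 - 1\right) 62 = \left(252 - 1\right) 62 = 251 \cdot 62 = 15562$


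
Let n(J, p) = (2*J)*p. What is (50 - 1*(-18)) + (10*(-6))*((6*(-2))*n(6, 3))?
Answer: 25988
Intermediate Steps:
n(J, p) = 2*J*p
(50 - 1*(-18)) + (10*(-6))*((6*(-2))*n(6, 3)) = (50 - 1*(-18)) + (10*(-6))*((6*(-2))*(2*6*3)) = (50 + 18) - (-720)*36 = 68 - 60*(-432) = 68 + 25920 = 25988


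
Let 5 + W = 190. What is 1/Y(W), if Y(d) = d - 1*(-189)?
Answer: 1/374 ≈ 0.0026738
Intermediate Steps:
W = 185 (W = -5 + 190 = 185)
Y(d) = 189 + d (Y(d) = d + 189 = 189 + d)
1/Y(W) = 1/(189 + 185) = 1/374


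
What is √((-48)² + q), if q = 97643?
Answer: √99947 ≈ 316.14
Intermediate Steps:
√((-48)² + q) = √((-48)² + 97643) = √(2304 + 97643) = √99947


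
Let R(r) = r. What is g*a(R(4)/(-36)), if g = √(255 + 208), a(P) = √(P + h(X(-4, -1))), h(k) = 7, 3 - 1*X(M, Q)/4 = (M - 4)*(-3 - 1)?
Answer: √28706/3 ≈ 56.476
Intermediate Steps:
X(M, Q) = -52 + 16*M (X(M, Q) = 12 - 4*(M - 4)*(-3 - 1) = 12 - 4*(-4 + M)*(-4) = 12 - 4*(16 - 4*M) = 12 + (-64 + 16*M) = -52 + 16*M)
a(P) = √(7 + P) (a(P) = √(P + 7) = √(7 + P))
g = √463 ≈ 21.517
g*a(R(4)/(-36)) = √463*√(7 + 4/(-36)) = √463*√(7 + 4*(-1/36)) = √463*√(7 - ⅑) = √463*√(62/9) = √463*(√62/3) = √28706/3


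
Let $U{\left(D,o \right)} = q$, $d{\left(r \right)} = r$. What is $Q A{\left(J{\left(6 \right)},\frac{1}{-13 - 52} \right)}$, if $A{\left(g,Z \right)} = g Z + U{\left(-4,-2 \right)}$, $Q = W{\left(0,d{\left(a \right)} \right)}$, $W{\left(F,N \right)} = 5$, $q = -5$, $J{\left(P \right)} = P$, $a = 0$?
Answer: $- \frac{331}{13} \approx -25.462$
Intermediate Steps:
$U{\left(D,o \right)} = -5$
$Q = 5$
$A{\left(g,Z \right)} = -5 + Z g$ ($A{\left(g,Z \right)} = g Z - 5 = Z g - 5 = -5 + Z g$)
$Q A{\left(J{\left(6 \right)},\frac{1}{-13 - 52} \right)} = 5 \left(-5 + \frac{1}{-13 - 52} \cdot 6\right) = 5 \left(-5 + \frac{1}{-65} \cdot 6\right) = 5 \left(-5 - \frac{6}{65}\right) = 5 \left(- \frac{331}{65}\right) = - \frac{331}{13}$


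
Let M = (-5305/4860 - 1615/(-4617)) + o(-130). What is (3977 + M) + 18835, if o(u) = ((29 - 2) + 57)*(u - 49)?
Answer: 7557551/972 ≈ 7775.3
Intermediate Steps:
o(u) = -4116 + 84*u (o(u) = (27 + 57)*(-49 + u) = 84*(-49 + u) = -4116 + 84*u)
M = -14615713/972 (M = (-5305/4860 - 1615/(-4617)) + (-4116 + 84*(-130)) = (-5305*1/4860 - 1615*(-1/4617)) + (-4116 - 10920) = (-1061/972 + 85/243) - 15036 = -721/972 - 15036 = -14615713/972 ≈ -15037.)
(3977 + M) + 18835 = (3977 - 14615713/972) + 18835 = -10750069/972 + 18835 = 7557551/972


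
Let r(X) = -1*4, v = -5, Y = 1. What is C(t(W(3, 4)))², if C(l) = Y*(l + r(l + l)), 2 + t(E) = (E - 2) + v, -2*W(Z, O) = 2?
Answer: 196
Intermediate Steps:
W(Z, O) = -1 (W(Z, O) = -½*2 = -1)
r(X) = -4
t(E) = -9 + E (t(E) = -2 + ((E - 2) - 5) = -2 + ((-2 + E) - 5) = -2 + (-7 + E) = -9 + E)
C(l) = -4 + l (C(l) = 1*(l - 4) = 1*(-4 + l) = -4 + l)
C(t(W(3, 4)))² = (-4 + (-9 - 1))² = (-4 - 10)² = (-14)² = 196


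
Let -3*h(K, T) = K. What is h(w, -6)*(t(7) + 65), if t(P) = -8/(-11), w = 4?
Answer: -964/11 ≈ -87.636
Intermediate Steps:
h(K, T) = -K/3
t(P) = 8/11 (t(P) = -8*(-1/11) = 8/11)
h(w, -6)*(t(7) + 65) = (-1/3*4)*(8/11 + 65) = -4/3*723/11 = -964/11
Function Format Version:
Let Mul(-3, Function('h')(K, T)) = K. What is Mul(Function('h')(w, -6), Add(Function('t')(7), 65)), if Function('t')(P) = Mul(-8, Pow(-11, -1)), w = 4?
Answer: Rational(-964, 11) ≈ -87.636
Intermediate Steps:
Function('h')(K, T) = Mul(Rational(-1, 3), K)
Function('t')(P) = Rational(8, 11) (Function('t')(P) = Mul(-8, Rational(-1, 11)) = Rational(8, 11))
Mul(Function('h')(w, -6), Add(Function('t')(7), 65)) = Mul(Mul(Rational(-1, 3), 4), Add(Rational(8, 11), 65)) = Mul(Rational(-4, 3), Rational(723, 11)) = Rational(-964, 11)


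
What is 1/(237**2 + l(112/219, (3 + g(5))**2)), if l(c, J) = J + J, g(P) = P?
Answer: 1/56297 ≈ 1.7763e-5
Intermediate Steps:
l(c, J) = 2*J
1/(237**2 + l(112/219, (3 + g(5))**2)) = 1/(237**2 + 2*(3 + 5)**2) = 1/(56169 + 2*8**2) = 1/(56169 + 2*64) = 1/(56169 + 128) = 1/56297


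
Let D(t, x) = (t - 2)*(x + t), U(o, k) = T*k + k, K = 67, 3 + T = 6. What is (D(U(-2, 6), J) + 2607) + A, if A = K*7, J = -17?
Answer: 3230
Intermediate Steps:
T = 3 (T = -3 + 6 = 3)
U(o, k) = 4*k (U(o, k) = 3*k + k = 4*k)
D(t, x) = (-2 + t)*(t + x)
A = 469 (A = 67*7 = 469)
(D(U(-2, 6), J) + 2607) + A = (((4*6)**2 - 8*6 - 2*(-17) + (4*6)*(-17)) + 2607) + 469 = ((24**2 - 2*24 + 34 + 24*(-17)) + 2607) + 469 = ((576 - 48 + 34 - 408) + 2607) + 469 = (154 + 2607) + 469 = 2761 + 469 = 3230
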